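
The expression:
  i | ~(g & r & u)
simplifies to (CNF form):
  i | ~g | ~r | ~u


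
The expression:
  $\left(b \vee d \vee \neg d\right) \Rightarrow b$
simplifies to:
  $b$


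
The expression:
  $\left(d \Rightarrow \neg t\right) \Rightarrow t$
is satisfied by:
  {t: True}


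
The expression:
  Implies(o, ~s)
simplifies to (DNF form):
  ~o | ~s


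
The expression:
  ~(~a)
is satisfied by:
  {a: True}


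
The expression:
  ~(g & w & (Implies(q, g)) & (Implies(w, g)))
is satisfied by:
  {w: False, g: False}
  {g: True, w: False}
  {w: True, g: False}


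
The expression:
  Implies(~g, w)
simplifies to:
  g | w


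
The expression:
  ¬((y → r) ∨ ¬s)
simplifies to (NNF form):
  s ∧ y ∧ ¬r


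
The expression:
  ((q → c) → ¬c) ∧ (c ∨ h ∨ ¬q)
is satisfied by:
  {h: True, c: False, q: False}
  {h: False, c: False, q: False}
  {q: True, h: True, c: False}


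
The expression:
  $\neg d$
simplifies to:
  $\neg d$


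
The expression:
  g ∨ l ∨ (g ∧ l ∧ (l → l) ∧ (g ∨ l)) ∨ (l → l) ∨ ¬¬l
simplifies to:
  True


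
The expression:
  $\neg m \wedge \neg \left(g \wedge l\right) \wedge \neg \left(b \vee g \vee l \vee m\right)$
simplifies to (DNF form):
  $\neg b \wedge \neg g \wedge \neg l \wedge \neg m$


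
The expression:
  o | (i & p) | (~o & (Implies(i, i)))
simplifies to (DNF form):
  True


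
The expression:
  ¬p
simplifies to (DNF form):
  ¬p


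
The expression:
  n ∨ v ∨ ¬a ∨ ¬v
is always true.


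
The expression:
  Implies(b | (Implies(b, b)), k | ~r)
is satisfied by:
  {k: True, r: False}
  {r: False, k: False}
  {r: True, k: True}


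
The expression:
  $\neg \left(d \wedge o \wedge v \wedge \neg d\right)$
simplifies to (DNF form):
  $\text{True}$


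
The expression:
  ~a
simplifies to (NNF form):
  ~a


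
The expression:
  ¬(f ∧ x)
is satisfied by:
  {x: False, f: False}
  {f: True, x: False}
  {x: True, f: False}


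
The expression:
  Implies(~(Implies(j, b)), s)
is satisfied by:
  {b: True, s: True, j: False}
  {b: True, s: False, j: False}
  {s: True, b: False, j: False}
  {b: False, s: False, j: False}
  {j: True, b: True, s: True}
  {j: True, b: True, s: False}
  {j: True, s: True, b: False}


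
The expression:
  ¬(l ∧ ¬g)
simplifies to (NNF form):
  g ∨ ¬l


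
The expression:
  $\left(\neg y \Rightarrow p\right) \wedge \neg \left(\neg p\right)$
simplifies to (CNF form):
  $p$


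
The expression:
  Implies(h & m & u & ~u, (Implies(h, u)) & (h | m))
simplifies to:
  True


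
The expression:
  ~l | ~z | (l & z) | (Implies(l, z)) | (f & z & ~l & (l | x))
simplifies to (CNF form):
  True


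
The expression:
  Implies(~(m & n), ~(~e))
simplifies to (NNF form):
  e | (m & n)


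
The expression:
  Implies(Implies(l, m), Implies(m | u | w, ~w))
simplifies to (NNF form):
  ~w | (l & ~m)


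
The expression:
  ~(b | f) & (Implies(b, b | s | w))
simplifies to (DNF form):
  ~b & ~f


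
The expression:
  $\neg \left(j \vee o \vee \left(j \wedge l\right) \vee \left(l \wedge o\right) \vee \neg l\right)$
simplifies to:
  $l \wedge \neg j \wedge \neg o$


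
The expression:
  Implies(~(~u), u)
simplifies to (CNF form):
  True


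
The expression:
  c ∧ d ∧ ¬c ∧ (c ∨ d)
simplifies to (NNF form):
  False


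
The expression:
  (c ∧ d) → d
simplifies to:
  True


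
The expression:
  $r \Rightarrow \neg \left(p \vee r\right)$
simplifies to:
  $\neg r$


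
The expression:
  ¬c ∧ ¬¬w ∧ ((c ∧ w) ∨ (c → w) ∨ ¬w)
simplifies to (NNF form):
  w ∧ ¬c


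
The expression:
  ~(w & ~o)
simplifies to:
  o | ~w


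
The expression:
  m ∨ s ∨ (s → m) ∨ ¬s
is always true.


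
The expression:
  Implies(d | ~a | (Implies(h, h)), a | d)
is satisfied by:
  {a: True, d: True}
  {a: True, d: False}
  {d: True, a: False}


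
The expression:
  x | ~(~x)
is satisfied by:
  {x: True}


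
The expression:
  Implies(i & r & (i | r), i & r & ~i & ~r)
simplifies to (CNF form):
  ~i | ~r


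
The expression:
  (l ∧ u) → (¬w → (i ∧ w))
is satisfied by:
  {w: True, l: False, u: False}
  {l: False, u: False, w: False}
  {u: True, w: True, l: False}
  {u: True, l: False, w: False}
  {w: True, l: True, u: False}
  {l: True, w: False, u: False}
  {u: True, l: True, w: True}


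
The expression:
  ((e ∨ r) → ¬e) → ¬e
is always true.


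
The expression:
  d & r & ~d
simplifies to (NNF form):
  False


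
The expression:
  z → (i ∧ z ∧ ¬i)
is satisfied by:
  {z: False}


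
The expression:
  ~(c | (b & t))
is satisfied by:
  {t: False, c: False, b: False}
  {b: True, t: False, c: False}
  {t: True, b: False, c: False}


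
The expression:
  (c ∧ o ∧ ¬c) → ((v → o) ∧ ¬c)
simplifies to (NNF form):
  True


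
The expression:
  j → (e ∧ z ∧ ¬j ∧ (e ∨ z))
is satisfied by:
  {j: False}


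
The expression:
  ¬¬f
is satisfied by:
  {f: True}


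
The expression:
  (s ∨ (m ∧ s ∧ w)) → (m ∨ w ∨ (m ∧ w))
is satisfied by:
  {m: True, w: True, s: False}
  {m: True, s: False, w: False}
  {w: True, s: False, m: False}
  {w: False, s: False, m: False}
  {m: True, w: True, s: True}
  {m: True, s: True, w: False}
  {w: True, s: True, m: False}


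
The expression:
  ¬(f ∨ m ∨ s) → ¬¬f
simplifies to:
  f ∨ m ∨ s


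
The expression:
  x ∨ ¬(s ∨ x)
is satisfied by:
  {x: True, s: False}
  {s: False, x: False}
  {s: True, x: True}


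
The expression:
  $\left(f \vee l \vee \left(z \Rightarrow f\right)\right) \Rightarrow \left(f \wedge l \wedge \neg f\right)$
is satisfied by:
  {z: True, l: False, f: False}


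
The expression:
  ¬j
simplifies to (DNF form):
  ¬j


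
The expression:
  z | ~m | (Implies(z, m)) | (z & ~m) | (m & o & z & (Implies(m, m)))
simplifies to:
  True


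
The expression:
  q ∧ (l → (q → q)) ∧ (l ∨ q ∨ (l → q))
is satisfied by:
  {q: True}


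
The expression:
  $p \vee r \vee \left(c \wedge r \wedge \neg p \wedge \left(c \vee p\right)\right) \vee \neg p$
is always true.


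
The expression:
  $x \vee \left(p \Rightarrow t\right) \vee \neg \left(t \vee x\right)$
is always true.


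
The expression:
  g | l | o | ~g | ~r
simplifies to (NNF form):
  True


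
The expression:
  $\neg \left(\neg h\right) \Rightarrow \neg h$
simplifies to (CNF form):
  $\neg h$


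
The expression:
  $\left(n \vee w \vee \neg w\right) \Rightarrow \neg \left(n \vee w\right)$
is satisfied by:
  {n: False, w: False}


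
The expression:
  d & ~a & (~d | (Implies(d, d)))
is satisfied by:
  {d: True, a: False}


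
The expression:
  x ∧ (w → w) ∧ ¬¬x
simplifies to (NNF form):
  x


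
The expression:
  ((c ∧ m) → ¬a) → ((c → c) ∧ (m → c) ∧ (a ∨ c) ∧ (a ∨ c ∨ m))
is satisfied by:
  {a: True, c: True, m: False}
  {c: True, m: False, a: False}
  {a: True, c: True, m: True}
  {c: True, m: True, a: False}
  {a: True, m: False, c: False}


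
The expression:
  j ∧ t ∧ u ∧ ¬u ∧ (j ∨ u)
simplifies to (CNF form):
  False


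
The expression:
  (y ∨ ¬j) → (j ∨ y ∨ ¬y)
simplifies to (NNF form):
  True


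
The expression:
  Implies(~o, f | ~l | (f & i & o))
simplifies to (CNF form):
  f | o | ~l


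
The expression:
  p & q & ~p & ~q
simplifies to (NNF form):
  False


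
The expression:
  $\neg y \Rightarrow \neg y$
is always true.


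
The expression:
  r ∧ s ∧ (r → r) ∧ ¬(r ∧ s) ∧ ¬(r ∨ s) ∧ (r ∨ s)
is never true.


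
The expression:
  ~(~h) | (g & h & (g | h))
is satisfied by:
  {h: True}


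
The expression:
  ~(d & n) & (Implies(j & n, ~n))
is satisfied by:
  {d: False, n: False, j: False}
  {j: True, d: False, n: False}
  {d: True, j: False, n: False}
  {j: True, d: True, n: False}
  {n: True, j: False, d: False}


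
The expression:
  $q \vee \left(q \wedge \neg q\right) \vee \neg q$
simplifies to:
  $\text{True}$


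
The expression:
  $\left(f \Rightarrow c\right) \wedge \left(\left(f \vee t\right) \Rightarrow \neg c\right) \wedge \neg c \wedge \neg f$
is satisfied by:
  {f: False, c: False}


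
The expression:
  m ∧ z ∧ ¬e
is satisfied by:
  {z: True, m: True, e: False}


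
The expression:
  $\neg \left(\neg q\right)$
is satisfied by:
  {q: True}


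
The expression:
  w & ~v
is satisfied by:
  {w: True, v: False}


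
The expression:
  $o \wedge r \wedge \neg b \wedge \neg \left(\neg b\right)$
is never true.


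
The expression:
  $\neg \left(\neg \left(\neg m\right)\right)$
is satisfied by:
  {m: False}


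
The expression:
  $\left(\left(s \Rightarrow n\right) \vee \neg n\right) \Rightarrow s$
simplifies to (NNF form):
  $s$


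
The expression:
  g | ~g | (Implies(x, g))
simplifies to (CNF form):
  True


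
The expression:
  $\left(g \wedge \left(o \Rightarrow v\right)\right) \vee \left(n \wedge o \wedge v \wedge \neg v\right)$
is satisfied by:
  {g: True, v: True, o: False}
  {g: True, o: False, v: False}
  {g: True, v: True, o: True}


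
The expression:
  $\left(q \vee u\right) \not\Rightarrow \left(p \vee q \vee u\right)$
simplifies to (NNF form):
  $\text{False}$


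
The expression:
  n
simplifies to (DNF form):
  n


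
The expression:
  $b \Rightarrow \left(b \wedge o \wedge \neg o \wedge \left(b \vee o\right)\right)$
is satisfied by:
  {b: False}


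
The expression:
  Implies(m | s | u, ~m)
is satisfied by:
  {m: False}


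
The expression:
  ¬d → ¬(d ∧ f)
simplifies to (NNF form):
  True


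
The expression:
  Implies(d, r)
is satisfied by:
  {r: True, d: False}
  {d: False, r: False}
  {d: True, r: True}


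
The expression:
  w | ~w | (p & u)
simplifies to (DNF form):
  True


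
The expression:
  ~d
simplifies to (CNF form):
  ~d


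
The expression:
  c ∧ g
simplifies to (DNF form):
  c ∧ g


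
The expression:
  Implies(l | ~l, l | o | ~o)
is always true.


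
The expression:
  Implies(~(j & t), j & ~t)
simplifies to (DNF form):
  j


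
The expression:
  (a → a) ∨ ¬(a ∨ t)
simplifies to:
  True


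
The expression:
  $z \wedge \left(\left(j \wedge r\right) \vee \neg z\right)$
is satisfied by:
  {r: True, z: True, j: True}


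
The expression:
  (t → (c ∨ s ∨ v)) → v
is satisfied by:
  {t: True, v: True, c: False, s: False}
  {v: True, c: False, s: False, t: False}
  {t: True, v: True, s: True, c: False}
  {v: True, s: True, c: False, t: False}
  {v: True, t: True, c: True, s: False}
  {v: True, c: True, s: False, t: False}
  {t: True, v: True, s: True, c: True}
  {v: True, s: True, c: True, t: False}
  {t: True, c: False, s: False, v: False}


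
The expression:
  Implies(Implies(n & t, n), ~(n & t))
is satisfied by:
  {t: False, n: False}
  {n: True, t: False}
  {t: True, n: False}


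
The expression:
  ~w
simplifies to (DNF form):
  ~w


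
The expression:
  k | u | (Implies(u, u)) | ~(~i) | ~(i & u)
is always true.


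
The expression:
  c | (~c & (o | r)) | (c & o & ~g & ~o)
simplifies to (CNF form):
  c | o | r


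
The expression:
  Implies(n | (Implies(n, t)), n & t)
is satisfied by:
  {t: True, n: True}


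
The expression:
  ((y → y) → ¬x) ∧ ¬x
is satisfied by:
  {x: False}


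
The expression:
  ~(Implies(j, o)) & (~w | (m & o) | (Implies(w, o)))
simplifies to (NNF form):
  j & ~o & ~w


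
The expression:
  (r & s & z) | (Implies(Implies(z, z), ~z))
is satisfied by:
  {r: True, s: True, z: False}
  {r: True, s: False, z: False}
  {s: True, r: False, z: False}
  {r: False, s: False, z: False}
  {r: True, z: True, s: True}


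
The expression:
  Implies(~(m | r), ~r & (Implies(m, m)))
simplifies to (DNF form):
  True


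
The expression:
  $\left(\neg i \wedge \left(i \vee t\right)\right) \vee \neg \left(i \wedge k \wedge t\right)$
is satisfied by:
  {k: False, t: False, i: False}
  {i: True, k: False, t: False}
  {t: True, k: False, i: False}
  {i: True, t: True, k: False}
  {k: True, i: False, t: False}
  {i: True, k: True, t: False}
  {t: True, k: True, i: False}


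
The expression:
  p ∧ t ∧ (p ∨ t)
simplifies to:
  p ∧ t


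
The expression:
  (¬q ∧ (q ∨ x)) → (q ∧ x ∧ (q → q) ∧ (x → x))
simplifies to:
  q ∨ ¬x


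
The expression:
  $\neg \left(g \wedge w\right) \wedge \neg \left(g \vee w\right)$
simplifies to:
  $\neg g \wedge \neg w$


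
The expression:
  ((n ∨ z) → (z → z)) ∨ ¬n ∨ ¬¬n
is always true.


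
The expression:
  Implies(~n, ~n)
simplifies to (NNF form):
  True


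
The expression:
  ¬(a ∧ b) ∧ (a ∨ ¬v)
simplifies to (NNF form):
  (a ∧ ¬b) ∨ (¬a ∧ ¬v)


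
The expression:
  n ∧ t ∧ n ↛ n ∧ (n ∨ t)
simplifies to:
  False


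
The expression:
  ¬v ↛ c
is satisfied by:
  {v: False, c: False}


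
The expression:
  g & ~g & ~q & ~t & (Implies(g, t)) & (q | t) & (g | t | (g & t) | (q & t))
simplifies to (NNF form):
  False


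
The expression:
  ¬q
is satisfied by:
  {q: False}


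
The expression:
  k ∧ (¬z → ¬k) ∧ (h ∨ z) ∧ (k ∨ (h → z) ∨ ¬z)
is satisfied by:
  {z: True, k: True}


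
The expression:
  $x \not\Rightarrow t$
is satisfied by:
  {x: True, t: False}


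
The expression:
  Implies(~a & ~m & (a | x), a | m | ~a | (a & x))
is always true.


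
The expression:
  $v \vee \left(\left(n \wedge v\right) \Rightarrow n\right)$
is always true.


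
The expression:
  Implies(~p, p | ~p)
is always true.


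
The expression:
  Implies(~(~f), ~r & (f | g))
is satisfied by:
  {r: False, f: False}
  {f: True, r: False}
  {r: True, f: False}


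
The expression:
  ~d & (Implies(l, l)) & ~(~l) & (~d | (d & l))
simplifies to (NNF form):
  l & ~d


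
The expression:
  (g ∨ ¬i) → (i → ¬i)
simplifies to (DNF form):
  ¬g ∨ ¬i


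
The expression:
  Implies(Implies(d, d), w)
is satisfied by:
  {w: True}


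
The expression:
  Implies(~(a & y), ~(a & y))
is always true.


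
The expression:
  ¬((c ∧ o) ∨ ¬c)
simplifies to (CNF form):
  c ∧ ¬o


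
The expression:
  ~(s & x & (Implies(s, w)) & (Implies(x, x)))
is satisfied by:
  {s: False, x: False, w: False}
  {w: True, s: False, x: False}
  {x: True, s: False, w: False}
  {w: True, x: True, s: False}
  {s: True, w: False, x: False}
  {w: True, s: True, x: False}
  {x: True, s: True, w: False}


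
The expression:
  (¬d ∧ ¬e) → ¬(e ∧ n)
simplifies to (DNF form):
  True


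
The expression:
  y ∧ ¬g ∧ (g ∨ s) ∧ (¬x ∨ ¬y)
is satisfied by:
  {s: True, y: True, g: False, x: False}


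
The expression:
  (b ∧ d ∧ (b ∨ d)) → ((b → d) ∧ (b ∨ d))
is always true.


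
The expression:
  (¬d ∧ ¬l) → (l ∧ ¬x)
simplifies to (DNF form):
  d ∨ l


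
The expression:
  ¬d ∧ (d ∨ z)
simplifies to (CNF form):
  z ∧ ¬d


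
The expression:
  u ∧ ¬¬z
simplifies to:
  u ∧ z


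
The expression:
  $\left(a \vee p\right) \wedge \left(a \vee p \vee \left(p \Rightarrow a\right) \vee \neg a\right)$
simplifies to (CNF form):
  $a \vee p$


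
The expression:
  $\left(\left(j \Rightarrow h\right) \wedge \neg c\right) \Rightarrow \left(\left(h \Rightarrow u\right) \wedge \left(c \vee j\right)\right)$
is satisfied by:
  {j: True, c: True, u: True, h: False}
  {j: True, c: True, u: False, h: False}
  {j: True, c: True, h: True, u: True}
  {j: True, c: True, h: True, u: False}
  {c: True, u: True, h: False, j: False}
  {c: True, u: False, h: False, j: False}
  {c: True, h: True, u: True, j: False}
  {c: True, h: True, u: False, j: False}
  {j: True, u: True, h: False, c: False}
  {j: True, u: False, h: False, c: False}
  {j: True, h: True, u: True, c: False}


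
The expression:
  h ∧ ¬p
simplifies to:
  h ∧ ¬p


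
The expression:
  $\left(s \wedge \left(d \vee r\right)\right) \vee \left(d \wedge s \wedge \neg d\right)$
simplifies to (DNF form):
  $\left(d \wedge s\right) \vee \left(r \wedge s\right)$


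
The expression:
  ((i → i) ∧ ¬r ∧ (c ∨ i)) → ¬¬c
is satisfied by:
  {r: True, c: True, i: False}
  {r: True, c: False, i: False}
  {c: True, r: False, i: False}
  {r: False, c: False, i: False}
  {r: True, i: True, c: True}
  {r: True, i: True, c: False}
  {i: True, c: True, r: False}


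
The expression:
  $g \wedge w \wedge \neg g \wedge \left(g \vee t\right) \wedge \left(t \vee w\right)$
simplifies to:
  $\text{False}$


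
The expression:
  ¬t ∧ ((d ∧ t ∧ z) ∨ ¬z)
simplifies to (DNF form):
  ¬t ∧ ¬z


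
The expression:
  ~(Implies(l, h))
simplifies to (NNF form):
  l & ~h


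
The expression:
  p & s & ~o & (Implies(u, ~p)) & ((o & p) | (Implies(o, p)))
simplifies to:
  p & s & ~o & ~u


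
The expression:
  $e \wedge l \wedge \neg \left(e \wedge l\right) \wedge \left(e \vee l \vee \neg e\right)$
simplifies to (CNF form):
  $\text{False}$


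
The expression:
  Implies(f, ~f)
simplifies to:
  ~f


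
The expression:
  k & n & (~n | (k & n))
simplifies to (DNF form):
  k & n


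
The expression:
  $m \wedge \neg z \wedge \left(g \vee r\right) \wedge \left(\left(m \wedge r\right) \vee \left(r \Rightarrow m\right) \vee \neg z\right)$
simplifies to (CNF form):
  $m \wedge \neg z \wedge \left(g \vee r\right)$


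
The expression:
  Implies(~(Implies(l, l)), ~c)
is always true.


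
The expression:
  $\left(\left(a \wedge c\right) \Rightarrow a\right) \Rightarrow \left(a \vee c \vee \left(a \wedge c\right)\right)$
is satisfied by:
  {a: True, c: True}
  {a: True, c: False}
  {c: True, a: False}


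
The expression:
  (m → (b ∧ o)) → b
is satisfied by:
  {b: True, m: True}
  {b: True, m: False}
  {m: True, b: False}


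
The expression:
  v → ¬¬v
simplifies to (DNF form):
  True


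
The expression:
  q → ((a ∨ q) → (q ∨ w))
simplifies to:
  True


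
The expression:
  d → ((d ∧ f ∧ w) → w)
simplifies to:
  True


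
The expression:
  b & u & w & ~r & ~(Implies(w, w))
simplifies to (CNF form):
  False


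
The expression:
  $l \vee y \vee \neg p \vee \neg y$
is always true.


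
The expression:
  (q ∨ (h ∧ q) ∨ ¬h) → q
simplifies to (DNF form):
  h ∨ q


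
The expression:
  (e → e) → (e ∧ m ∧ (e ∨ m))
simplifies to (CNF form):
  e ∧ m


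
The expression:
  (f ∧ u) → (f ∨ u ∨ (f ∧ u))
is always true.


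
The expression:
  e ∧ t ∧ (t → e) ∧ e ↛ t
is never true.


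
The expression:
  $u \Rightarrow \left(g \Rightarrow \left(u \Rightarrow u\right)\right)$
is always true.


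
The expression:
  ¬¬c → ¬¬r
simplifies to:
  r ∨ ¬c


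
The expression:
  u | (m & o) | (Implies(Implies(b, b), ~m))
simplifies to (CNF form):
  o | u | ~m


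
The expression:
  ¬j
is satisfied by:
  {j: False}


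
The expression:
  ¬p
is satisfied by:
  {p: False}


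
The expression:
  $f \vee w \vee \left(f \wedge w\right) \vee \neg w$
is always true.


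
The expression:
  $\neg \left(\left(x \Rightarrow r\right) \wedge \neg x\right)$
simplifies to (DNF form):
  $x$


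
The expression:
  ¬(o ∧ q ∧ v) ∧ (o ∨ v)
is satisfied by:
  {v: True, q: False, o: False}
  {o: True, v: True, q: False}
  {v: True, q: True, o: False}
  {o: True, q: False, v: False}
  {o: True, q: True, v: False}


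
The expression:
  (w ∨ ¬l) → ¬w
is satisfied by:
  {w: False}


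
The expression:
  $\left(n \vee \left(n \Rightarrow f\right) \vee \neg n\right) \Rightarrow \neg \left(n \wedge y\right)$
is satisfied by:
  {y: False, n: False}
  {n: True, y: False}
  {y: True, n: False}


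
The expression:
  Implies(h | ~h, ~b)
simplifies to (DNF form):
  ~b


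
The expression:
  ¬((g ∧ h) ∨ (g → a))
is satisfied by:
  {g: True, h: False, a: False}


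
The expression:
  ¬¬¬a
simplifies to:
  ¬a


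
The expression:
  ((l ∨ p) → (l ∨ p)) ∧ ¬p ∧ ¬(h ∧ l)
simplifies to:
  ¬p ∧ (¬h ∨ ¬l)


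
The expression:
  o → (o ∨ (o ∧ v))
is always true.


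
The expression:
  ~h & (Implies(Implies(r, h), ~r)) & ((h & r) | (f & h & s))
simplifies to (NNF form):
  False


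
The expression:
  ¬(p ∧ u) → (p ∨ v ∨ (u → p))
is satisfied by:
  {v: True, p: True, u: False}
  {v: True, u: False, p: False}
  {p: True, u: False, v: False}
  {p: False, u: False, v: False}
  {v: True, p: True, u: True}
  {v: True, u: True, p: False}
  {p: True, u: True, v: False}


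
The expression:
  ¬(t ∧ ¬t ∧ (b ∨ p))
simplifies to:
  True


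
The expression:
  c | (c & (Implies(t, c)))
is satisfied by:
  {c: True}


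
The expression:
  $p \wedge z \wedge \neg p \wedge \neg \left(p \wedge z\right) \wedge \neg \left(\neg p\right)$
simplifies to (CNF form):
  $\text{False}$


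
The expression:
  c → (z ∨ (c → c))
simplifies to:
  True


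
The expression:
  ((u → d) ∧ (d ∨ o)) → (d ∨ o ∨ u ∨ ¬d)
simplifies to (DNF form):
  True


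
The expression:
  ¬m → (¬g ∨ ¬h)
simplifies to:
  m ∨ ¬g ∨ ¬h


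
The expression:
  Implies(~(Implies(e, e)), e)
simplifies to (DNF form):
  True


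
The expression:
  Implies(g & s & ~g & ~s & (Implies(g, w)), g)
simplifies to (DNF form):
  True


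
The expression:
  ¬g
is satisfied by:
  {g: False}


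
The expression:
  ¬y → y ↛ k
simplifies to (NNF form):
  y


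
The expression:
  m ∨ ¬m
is always true.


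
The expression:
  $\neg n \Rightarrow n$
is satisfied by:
  {n: True}


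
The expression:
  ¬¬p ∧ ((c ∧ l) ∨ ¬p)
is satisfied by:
  {c: True, p: True, l: True}


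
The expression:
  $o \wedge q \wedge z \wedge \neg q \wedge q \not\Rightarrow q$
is never true.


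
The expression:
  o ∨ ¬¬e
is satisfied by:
  {o: True, e: True}
  {o: True, e: False}
  {e: True, o: False}


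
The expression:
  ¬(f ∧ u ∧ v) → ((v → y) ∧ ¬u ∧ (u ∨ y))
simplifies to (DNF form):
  (u ∧ ¬u) ∨ (y ∧ ¬u) ∨ (f ∧ u ∧ v) ∨ (f ∧ u ∧ ¬u) ∨ (f ∧ v ∧ y) ∨ (f ∧ y ∧ ¬u) ∨ (u ∧ v ∧ ¬u) ∨ (v ∧ y ∧ ¬u)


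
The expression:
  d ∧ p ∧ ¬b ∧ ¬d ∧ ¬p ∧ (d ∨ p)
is never true.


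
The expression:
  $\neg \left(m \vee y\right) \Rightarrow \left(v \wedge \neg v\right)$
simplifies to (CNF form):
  $m \vee y$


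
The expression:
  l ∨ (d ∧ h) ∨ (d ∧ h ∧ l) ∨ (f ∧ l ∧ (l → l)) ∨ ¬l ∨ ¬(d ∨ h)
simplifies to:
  True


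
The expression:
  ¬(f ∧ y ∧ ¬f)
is always true.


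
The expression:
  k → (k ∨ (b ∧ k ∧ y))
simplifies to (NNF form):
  True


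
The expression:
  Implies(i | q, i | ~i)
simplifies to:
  True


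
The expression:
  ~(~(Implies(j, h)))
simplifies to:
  h | ~j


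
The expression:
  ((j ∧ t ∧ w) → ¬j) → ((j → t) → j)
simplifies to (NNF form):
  j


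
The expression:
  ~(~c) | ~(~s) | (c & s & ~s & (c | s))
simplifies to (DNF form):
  c | s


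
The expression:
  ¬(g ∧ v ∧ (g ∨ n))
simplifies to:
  ¬g ∨ ¬v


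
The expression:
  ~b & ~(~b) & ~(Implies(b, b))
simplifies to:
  False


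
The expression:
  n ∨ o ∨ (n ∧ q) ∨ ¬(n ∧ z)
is always true.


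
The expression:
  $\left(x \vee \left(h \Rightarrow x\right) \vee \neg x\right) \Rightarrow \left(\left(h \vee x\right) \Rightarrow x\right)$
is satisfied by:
  {x: True, h: False}
  {h: False, x: False}
  {h: True, x: True}


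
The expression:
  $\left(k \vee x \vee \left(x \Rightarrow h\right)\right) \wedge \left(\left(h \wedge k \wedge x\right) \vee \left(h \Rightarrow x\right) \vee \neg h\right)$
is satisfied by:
  {x: True, h: False}
  {h: False, x: False}
  {h: True, x: True}


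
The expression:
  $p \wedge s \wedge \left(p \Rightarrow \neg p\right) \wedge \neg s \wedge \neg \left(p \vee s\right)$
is never true.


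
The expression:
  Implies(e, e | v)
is always true.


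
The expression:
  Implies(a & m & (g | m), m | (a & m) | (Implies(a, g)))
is always true.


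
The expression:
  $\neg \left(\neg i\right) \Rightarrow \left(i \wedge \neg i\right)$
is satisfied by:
  {i: False}


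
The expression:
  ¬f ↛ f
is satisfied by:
  {f: False}


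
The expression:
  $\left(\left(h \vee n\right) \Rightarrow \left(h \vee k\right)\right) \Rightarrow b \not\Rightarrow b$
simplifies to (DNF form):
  $n \wedge \neg h \wedge \neg k$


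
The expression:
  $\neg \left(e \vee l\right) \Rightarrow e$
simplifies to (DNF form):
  $e \vee l$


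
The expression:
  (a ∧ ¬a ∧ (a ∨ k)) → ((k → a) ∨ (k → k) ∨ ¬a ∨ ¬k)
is always true.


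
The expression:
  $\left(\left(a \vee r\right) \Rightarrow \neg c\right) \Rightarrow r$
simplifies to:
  $r \vee \left(a \wedge c\right)$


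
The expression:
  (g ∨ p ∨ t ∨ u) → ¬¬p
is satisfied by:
  {p: True, u: False, g: False, t: False}
  {t: True, p: True, u: False, g: False}
  {p: True, g: True, u: False, t: False}
  {t: True, p: True, g: True, u: False}
  {p: True, u: True, g: False, t: False}
  {p: True, t: True, u: True, g: False}
  {p: True, g: True, u: True, t: False}
  {t: True, p: True, g: True, u: True}
  {t: False, u: False, g: False, p: False}


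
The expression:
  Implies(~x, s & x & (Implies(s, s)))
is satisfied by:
  {x: True}


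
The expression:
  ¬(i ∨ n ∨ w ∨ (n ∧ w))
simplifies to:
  ¬i ∧ ¬n ∧ ¬w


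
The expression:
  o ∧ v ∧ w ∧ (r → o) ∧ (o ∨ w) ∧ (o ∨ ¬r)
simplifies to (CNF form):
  o ∧ v ∧ w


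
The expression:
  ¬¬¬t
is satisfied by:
  {t: False}


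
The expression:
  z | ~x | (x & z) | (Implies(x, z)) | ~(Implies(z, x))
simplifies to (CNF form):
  z | ~x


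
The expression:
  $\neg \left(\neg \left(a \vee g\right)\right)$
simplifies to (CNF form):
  $a \vee g$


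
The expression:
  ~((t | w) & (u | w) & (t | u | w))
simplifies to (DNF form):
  (~t & ~w) | (~u & ~w)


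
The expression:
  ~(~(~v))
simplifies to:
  ~v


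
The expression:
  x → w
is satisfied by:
  {w: True, x: False}
  {x: False, w: False}
  {x: True, w: True}


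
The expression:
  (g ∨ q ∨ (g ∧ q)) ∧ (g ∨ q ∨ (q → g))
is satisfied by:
  {q: True, g: True}
  {q: True, g: False}
  {g: True, q: False}


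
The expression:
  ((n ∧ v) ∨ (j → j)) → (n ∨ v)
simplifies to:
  n ∨ v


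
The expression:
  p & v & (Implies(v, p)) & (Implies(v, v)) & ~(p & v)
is never true.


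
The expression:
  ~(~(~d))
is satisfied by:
  {d: False}


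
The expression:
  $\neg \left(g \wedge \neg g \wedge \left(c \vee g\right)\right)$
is always true.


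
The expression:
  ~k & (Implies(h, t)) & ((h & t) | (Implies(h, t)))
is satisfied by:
  {t: True, h: False, k: False}
  {h: False, k: False, t: False}
  {t: True, h: True, k: False}


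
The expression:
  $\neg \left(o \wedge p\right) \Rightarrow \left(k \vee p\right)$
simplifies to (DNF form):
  $k \vee p$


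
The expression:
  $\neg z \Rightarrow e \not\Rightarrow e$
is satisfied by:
  {z: True}


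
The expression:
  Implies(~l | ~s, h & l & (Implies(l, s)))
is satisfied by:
  {s: True, l: True}


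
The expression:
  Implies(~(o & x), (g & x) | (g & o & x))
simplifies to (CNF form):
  x & (g | o)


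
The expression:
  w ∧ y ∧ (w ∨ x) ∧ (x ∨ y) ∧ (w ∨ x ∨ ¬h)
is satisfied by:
  {w: True, y: True}


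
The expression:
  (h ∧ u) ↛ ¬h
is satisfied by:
  {h: True, u: True}


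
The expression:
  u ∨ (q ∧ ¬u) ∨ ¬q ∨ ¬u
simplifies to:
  True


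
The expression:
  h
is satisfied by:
  {h: True}


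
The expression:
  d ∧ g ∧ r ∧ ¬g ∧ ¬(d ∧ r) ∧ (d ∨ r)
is never true.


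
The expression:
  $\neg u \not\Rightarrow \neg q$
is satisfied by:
  {q: True, u: False}


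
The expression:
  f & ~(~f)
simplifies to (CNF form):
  f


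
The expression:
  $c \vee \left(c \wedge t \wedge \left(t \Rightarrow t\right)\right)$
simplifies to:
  $c$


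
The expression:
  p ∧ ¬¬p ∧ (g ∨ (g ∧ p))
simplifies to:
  g ∧ p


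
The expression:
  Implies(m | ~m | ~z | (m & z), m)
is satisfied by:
  {m: True}


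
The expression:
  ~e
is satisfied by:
  {e: False}


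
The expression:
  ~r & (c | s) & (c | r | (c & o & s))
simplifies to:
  c & ~r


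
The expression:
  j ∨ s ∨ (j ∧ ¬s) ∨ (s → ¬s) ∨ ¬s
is always true.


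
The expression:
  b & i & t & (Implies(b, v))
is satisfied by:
  {t: True, i: True, b: True, v: True}


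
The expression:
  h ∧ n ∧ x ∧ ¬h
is never true.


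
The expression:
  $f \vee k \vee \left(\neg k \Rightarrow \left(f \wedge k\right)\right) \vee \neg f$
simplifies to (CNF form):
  $\text{True}$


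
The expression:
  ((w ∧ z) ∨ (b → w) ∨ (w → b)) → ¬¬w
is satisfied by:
  {w: True}


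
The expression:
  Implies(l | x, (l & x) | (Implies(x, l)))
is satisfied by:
  {l: True, x: False}
  {x: False, l: False}
  {x: True, l: True}


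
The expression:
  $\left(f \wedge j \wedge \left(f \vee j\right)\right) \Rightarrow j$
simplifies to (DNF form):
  $\text{True}$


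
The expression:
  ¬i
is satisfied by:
  {i: False}


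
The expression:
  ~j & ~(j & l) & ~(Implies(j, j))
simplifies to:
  False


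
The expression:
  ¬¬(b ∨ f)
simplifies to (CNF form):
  b ∨ f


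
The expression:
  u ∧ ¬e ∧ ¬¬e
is never true.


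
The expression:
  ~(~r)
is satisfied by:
  {r: True}


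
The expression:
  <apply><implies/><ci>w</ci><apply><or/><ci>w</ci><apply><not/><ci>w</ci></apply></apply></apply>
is always true.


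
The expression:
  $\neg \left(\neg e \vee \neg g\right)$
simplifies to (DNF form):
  $e \wedge g$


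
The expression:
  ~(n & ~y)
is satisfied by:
  {y: True, n: False}
  {n: False, y: False}
  {n: True, y: True}


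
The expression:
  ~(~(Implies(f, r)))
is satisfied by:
  {r: True, f: False}
  {f: False, r: False}
  {f: True, r: True}


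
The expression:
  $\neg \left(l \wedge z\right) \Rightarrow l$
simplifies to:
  $l$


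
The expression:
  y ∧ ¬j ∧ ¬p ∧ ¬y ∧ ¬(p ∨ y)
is never true.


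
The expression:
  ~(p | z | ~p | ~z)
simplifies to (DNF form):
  False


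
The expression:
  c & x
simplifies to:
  c & x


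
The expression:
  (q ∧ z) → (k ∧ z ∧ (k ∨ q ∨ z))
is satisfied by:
  {k: True, q: False, z: False}
  {q: False, z: False, k: False}
  {z: True, k: True, q: False}
  {z: True, q: False, k: False}
  {k: True, q: True, z: False}
  {q: True, k: False, z: False}
  {z: True, q: True, k: True}


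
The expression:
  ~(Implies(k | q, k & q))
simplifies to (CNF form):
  (k | q) & (k | ~k) & (q | ~q) & (~k | ~q)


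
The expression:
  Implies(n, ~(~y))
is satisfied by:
  {y: True, n: False}
  {n: False, y: False}
  {n: True, y: True}


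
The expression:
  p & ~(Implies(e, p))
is never true.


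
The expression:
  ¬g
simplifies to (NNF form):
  ¬g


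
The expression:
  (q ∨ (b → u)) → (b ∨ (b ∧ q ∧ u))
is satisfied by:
  {b: True}


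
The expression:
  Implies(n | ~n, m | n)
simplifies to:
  m | n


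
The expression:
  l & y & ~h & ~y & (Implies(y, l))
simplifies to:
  False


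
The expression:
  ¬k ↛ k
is always true.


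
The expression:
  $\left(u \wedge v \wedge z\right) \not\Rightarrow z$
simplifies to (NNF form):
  $\text{False}$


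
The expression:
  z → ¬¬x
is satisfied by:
  {x: True, z: False}
  {z: False, x: False}
  {z: True, x: True}


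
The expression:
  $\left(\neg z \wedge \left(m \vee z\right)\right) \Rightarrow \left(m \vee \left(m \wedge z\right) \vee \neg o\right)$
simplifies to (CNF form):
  $\text{True}$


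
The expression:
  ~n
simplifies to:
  ~n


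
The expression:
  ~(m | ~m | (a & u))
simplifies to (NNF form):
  False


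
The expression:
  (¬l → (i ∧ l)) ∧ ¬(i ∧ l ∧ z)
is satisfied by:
  {l: True, z: False, i: False}
  {i: True, l: True, z: False}
  {z: True, l: True, i: False}


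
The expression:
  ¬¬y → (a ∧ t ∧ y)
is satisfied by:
  {t: True, a: True, y: False}
  {t: True, a: False, y: False}
  {a: True, t: False, y: False}
  {t: False, a: False, y: False}
  {y: True, t: True, a: True}


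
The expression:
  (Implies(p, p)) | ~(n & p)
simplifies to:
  True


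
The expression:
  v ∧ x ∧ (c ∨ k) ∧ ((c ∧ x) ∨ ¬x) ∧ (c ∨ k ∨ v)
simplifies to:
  c ∧ v ∧ x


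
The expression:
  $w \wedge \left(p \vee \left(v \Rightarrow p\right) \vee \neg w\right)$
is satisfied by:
  {p: True, w: True, v: False}
  {w: True, v: False, p: False}
  {p: True, v: True, w: True}


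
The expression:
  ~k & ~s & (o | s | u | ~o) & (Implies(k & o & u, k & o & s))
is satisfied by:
  {k: False, s: False}


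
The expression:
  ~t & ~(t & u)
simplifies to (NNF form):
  ~t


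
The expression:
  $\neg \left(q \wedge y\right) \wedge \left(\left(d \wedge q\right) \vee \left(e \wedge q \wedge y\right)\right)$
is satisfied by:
  {d: True, q: True, y: False}


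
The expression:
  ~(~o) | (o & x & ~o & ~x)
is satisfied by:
  {o: True}


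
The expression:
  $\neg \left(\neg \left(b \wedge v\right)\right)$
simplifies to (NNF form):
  $b \wedge v$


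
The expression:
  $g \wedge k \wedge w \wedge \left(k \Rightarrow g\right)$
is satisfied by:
  {w: True, g: True, k: True}


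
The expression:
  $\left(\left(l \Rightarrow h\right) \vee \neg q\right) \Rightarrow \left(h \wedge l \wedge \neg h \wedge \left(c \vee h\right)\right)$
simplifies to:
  $l \wedge q \wedge \neg h$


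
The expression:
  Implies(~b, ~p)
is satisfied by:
  {b: True, p: False}
  {p: False, b: False}
  {p: True, b: True}


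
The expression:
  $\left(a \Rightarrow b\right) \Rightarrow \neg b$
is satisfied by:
  {b: False}


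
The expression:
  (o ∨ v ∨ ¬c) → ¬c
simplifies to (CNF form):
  (¬c ∨ ¬o) ∧ (¬c ∨ ¬v)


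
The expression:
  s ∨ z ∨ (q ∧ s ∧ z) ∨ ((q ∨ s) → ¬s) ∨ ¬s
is always true.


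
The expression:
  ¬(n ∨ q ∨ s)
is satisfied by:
  {n: False, q: False, s: False}


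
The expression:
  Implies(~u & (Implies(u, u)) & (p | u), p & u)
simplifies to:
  u | ~p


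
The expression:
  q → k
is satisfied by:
  {k: True, q: False}
  {q: False, k: False}
  {q: True, k: True}


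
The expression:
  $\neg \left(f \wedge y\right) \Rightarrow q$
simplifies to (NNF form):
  $q \vee \left(f \wedge y\right)$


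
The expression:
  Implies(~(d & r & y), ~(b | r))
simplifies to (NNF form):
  (d | ~r) & (r | ~b) & (y | ~r)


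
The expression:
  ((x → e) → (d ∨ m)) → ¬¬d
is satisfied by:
  {d: True, e: True, x: False, m: False}
  {d: True, x: False, e: False, m: False}
  {d: True, e: True, x: True, m: False}
  {d: True, x: True, e: False, m: False}
  {d: True, m: True, e: True, x: False}
  {d: True, m: True, x: False, e: False}
  {d: True, m: True, e: True, x: True}
  {d: True, m: True, x: True, e: False}
  {e: True, m: False, x: False, d: False}
  {m: False, x: False, e: False, d: False}
  {e: True, x: True, m: False, d: False}


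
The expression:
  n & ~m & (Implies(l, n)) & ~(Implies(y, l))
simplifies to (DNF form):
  n & y & ~l & ~m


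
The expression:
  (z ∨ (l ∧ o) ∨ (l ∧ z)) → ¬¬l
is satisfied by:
  {l: True, z: False}
  {z: False, l: False}
  {z: True, l: True}


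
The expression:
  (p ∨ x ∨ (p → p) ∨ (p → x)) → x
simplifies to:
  x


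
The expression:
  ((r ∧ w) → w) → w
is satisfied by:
  {w: True}


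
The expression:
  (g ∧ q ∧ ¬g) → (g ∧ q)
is always true.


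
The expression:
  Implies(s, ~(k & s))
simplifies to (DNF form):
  ~k | ~s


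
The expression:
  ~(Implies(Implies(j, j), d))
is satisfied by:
  {d: False}


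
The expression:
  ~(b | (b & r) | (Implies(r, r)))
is never true.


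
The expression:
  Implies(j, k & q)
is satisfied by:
  {q: True, k: True, j: False}
  {q: True, k: False, j: False}
  {k: True, q: False, j: False}
  {q: False, k: False, j: False}
  {j: True, q: True, k: True}


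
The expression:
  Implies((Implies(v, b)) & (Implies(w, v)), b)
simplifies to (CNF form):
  b | v | w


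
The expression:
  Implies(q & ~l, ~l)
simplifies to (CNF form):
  True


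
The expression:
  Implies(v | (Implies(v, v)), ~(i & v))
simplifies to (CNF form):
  ~i | ~v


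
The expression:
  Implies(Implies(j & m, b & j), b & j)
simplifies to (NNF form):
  j & (b | m)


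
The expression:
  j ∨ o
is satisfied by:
  {o: True, j: True}
  {o: True, j: False}
  {j: True, o: False}


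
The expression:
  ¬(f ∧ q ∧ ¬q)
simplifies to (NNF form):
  True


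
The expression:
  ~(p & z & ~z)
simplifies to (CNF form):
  True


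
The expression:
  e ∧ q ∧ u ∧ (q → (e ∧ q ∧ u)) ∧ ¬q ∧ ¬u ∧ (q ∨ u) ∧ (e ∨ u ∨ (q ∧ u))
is never true.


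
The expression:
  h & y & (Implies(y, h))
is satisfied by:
  {h: True, y: True}


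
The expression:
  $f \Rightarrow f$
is always true.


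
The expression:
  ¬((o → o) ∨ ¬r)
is never true.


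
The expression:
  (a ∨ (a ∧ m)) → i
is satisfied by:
  {i: True, a: False}
  {a: False, i: False}
  {a: True, i: True}


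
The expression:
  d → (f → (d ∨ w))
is always true.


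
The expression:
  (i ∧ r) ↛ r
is never true.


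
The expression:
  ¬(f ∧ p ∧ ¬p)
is always true.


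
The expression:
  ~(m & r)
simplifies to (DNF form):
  ~m | ~r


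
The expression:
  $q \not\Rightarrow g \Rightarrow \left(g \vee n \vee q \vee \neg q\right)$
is always true.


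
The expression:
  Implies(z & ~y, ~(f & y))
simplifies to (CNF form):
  True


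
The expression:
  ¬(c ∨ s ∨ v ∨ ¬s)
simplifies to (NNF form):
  False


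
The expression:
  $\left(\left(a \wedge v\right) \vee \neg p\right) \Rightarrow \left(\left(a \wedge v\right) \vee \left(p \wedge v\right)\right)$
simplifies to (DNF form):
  $p \vee \left(a \wedge v\right)$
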